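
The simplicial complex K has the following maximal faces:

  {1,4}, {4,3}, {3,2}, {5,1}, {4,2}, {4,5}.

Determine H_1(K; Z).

H_1 ≅ Z^2.

Fix the vertex order 1 < 2 < 3 < 4 < 5 and write every simplex with vertices in increasing order. Then dim K = 1 and the simplices of K are:

  0-simplices (5): [1], [2], [3], [4], [5]
  1-simplices (6): [1,4], [1,5], [2,3], [2,4], [3,4], [4,5]

so the chain groups are C_0 ≅ Z^5, C_1 ≅ Z^6.

Boundary ∂_1: C_1 → C_0 sends each edge [p,q] (with p < q) to q − p. For instance
  ∂[2,3] = [3] − [2].
As a 5×6 matrix over Z this has rank 4, with invariant factors (1,1,1,1).

Now H_k = ker ∂_k / im ∂_{k+1}, so:

  H_1: rank ker ∂_1 − rank ∂_2 = (6 − 4) − 0 = 2, and there is no ∂_2, so H_1 = Z^2.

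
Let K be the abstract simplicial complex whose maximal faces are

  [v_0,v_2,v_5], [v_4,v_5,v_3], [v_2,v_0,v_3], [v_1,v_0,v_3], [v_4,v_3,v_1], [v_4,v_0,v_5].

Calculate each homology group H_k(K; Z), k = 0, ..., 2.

H_0 = Z,  H_1 = Z,  H_2 = 0.

Fix the vertex order v_0 < v_1 < v_2 < v_3 < v_4 < v_5 and write every simplex with vertices in increasing order. Then dim K = 2 and the simplices of K are:

  0-simplices (6): [v_0], [v_1], [v_2], [v_3], [v_4], [v_5]
  1-simplices (12): [v_0,v_1], [v_0,v_2], [v_0,v_3], [v_0,v_4], [v_0,v_5], [v_1,v_3], [v_1,v_4], [v_2,v_3], [v_2,v_5], [v_3,v_4], [v_3,v_5], [v_4,v_5]
  2-simplices (6): [v_0,v_1,v_3], [v_0,v_2,v_3], [v_0,v_2,v_5], [v_0,v_4,v_5], [v_1,v_3,v_4], [v_3,v_4,v_5]

so the chain groups are C_0 ≅ Z^6, C_1 ≅ Z^12, C_2 ≅ Z^6.

∂_1: C_1 → C_0 maps an edge to its endpoints' difference, ∂[p,q] = q − p. For instance
  ∂[v_0,v_4] = [v_4] − [v_0].
As a 6×12 matrix over Z this has rank 5, with invariant factors (1,1,1,1,1).

∂_2: C_2 → C_1 sends each 2-simplex [p,q,r] to [q,r] − [p,r] + [p,q]. For instance
  ∂[v_0,v_2,v_3] = [v_2,v_3] − [v_0,v_3] + [v_0,v_2],
  ∂[v_0,v_1,v_3] = [v_1,v_3] − [v_0,v_3] + [v_0,v_1].
As a 12×6 matrix over Z this has rank 6, with invariant factors (1,1,1,1,1,1).

Computing H_k = (kernel of ∂_k) / (image of ∂_{k+1}):

  H_0: rank C_0 − rank ∂_1 = 6 − 5 = 1, and the invariant factors of ∂_1 are all 1, so H_0 ≅ Z.
  H_1: rank ker ∂_1 − rank ∂_2 = (12 − 5) − 6 = 1, and the invariant factors of ∂_2 are all 1, so H_1 ≅ Z.
  H_2: rank ker ∂_2 − rank ∂_3 = (6 − 6) − 0 = 0, and there is no ∂_3, so H_2 ≅ 0.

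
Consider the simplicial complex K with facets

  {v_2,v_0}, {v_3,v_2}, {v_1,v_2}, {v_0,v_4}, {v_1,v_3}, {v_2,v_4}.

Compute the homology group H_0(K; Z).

H_0 = Z.

We work with the vertex ordering v_0 < v_1 < v_2 < v_3 < v_4. The simplices of K, each written with vertices in increasing order, are:

  0-simplices (5): [v_0], [v_1], [v_2], [v_3], [v_4]
  1-simplices (6): [v_0,v_2], [v_0,v_4], [v_1,v_2], [v_1,v_3], [v_2,v_3], [v_2,v_4]

giving chain groups C_0 ≅ Z^5, C_1 ≅ Z^6.

∂_1: C_1 → C_0 maps an edge to its endpoints' difference, ∂[p,q] = q − p. For instance
  ∂[v_1,v_3] = [v_3] − [v_1].
The 5×6 boundary matrix has rank 4 and Smith normal form diag(1,1,1,1).

From H_k ≅ ker(∂_k) / im(∂_{k+1}) we obtain:

  H_0: rank C_0 − rank ∂_1 = 5 − 4 = 1, and the invariant factors of ∂_1 are all 1, so H_0 = Z.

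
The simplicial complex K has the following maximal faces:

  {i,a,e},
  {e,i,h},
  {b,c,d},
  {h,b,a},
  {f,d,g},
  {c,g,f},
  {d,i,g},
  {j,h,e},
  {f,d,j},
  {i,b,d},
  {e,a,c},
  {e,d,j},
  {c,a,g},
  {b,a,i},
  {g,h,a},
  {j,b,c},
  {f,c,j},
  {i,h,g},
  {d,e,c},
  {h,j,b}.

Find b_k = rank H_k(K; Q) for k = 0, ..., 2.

Take the total order a < b < c < d < e < f < g < h < i < j on the vertex set. Then K (dimension 2) consists of the simplices:

  0-simplices (10): a, b, c, d, e, f, g, h, i, j
  1-simplices (30): ab, ac, ae, ag, ah, ai, bc, bd, bh, bi, bj, cd, ce, cf, cg, cj, de, df, dg, di, dj, eh, ei, ej, fg, fj, gh, gi, hi, hj
  2-simplices (20): abh, abi, ace, acg, aei, agh, bcd, bcj, bdi, bhj, cde, cfg, cfj, dej, dfg, dfj, dgi, ehi, ehj, ghi

giving chain groups C_0 ≅ Z^10, C_1 ≅ Z^30, C_2 ≅ Z^20.

The boundary map ∂_1: C_1 → C_0 maps an edge to its endpoints' difference, ∂[p,q] = q − p. For instance
  ∂ah = h − a.
This gives a 10×30 integer matrix of rank 9; reducing to Smith normal form yields diagonal entries (1,1,1,1,1,1,1,1,1).

The boundary map ∂_2: C_2 → C_1 maps a triangle to the signed sum of its edges. For instance
  ∂abi = bi − ai + ab,
  ∂ghi = hi − gi + gh.
The resulting 30×20 matrix has rank 20, and its Smith normal form has invariant factors (1,1,1,1,1,1,1,1,1,1,1,1,1,1,1,1,1,1,1,2).

From H_k ≅ ker(∂_k) / im(∂_{k+1}) we obtain:

  H_0: rank C_0 − rank ∂_1 = 10 − 9 = 1, and the invariant factors of ∂_1 are all 1, so H_0 ≅ Z.
  H_1: rank ker ∂_1 − rank ∂_2 = (30 − 9) − 20 = 1, and ∂_2 has invariant factor 2 > 1, so H_1 ≅ Z ⊕ Z/2Z.
  H_2: rank ker ∂_2 − rank ∂_3 = (20 − 20) − 0 = 0, and there is no ∂_3, so H_2 ≅ 0.

Hence the Betti numbers are b_0 = 1, b_1 = 1, b_2 = 0.

b_0 = 1, b_1 = 1, b_2 = 0.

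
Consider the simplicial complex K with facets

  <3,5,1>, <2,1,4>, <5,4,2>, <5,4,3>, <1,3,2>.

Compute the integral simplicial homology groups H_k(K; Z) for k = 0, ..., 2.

We work with the vertex ordering 1 < 2 < 3 < 4 < 5. The simplices of K, each written with vertices in increasing order, are:

  0-simplices (5): [1], [2], [3], [4], [5]
  1-simplices (10): [1,2], [1,3], [1,4], [1,5], [2,3], [2,4], [2,5], [3,4], [3,5], [4,5]
  2-simplices (5): [1,2,3], [1,2,4], [1,3,5], [2,4,5], [3,4,5]

giving chain groups C_0 ≅ Z^5, C_1 ≅ Z^10, C_2 ≅ Z^5.

∂_1: C_1 → C_0 sends each edge [p,q] (with p < q) to q − p. For instance
  ∂[1,3] = [3] − [1].
The 5×10 boundary matrix has rank 4 and Smith normal form diag(1,1,1,1).

The boundary map ∂_2: C_2 → C_1 sends each 2-simplex [p,q,r] to [q,r] − [p,r] + [p,q]. For instance
  ∂[1,2,3] = [2,3] − [1,3] + [1,2],
  ∂[1,3,5] = [3,5] − [1,5] + [1,3].
As a 10×5 matrix over Z this has rank 5, with invariant factors (1,1,1,1,1).

Reading off H_k = ker ∂_k / im ∂_{k+1}:

  H_0: rank C_0 − rank ∂_1 = 5 − 4 = 1, and the invariant factors of ∂_1 are all 1, so H_0 ≅ Z.
  H_1: rank ker ∂_1 − rank ∂_2 = (10 − 4) − 5 = 1, and the invariant factors of ∂_2 are all 1, so H_1 ≅ Z.
  H_2: rank ker ∂_2 − rank ∂_3 = (5 − 5) − 0 = 0, and there is no ∂_3, so H_2 ≅ 0.

H_0 = Z,  H_1 = Z,  H_2 = 0.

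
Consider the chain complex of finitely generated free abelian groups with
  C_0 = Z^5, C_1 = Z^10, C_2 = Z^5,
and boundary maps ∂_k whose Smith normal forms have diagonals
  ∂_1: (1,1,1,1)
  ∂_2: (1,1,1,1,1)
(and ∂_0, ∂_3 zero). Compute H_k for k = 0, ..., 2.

H_0 = Z,  H_1 = Z,  H_2 = 0.

H_0: b_0 = 5 − 0 − 4 = 1; torsion from ∂_1 factors > 1: none. So H_0 = Z.
H_1: b_1 = 10 − 4 − 5 = 1; torsion from ∂_2 factors > 1: none. So H_1 = Z.
H_2: b_2 = 5 − 5 − 0 = 0; torsion from ∂_3 factors > 1: none. So H_2 = 0.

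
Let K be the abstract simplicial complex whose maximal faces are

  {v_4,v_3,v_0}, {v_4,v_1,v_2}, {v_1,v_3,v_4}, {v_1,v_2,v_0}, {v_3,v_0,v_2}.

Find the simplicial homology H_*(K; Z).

We work with the vertex ordering v_0 < v_1 < v_2 < v_3 < v_4. The simplices of K, each written with vertices in increasing order, are:

  0-simplices (5): [v_0], [v_1], [v_2], [v_3], [v_4]
  1-simplices (10): [v_0,v_1], [v_0,v_2], [v_0,v_3], [v_0,v_4], [v_1,v_2], [v_1,v_3], [v_1,v_4], [v_2,v_3], [v_2,v_4], [v_3,v_4]
  2-simplices (5): [v_0,v_1,v_2], [v_0,v_2,v_3], [v_0,v_3,v_4], [v_1,v_2,v_4], [v_1,v_3,v_4]

Hence C_0 ≅ Z^5, C_1 ≅ Z^10, C_2 ≅ Z^5.

∂_1: C_1 → C_0 sends each edge [p,q] (with p < q) to q − p.
As a 5×10 matrix over Z this has rank 4, with invariant factors (1,1,1,1).

Boundary ∂_2: C_2 → C_1 acts by ∂[p,q,r] = [q,r] − [p,r] + [p,q]. For instance
  ∂[v_0,v_2,v_3] = [v_2,v_3] − [v_0,v_3] + [v_0,v_2],
  ∂[v_1,v_3,v_4] = [v_3,v_4] − [v_1,v_4] + [v_1,v_3].
The 10×5 boundary matrix has rank 5 and Smith normal form diag(1,1,1,1,1).

Now H_k = ker ∂_k / im ∂_{k+1}, so:

  H_0: rank C_0 − rank ∂_1 = 5 − 4 = 1, and the invariant factors of ∂_1 are all 1, so H_0 = Z.
  H_1: rank ker ∂_1 − rank ∂_2 = (10 − 4) − 5 = 1, and the invariant factors of ∂_2 are all 1, so H_1 = Z.
  H_2: rank ker ∂_2 − rank ∂_3 = (5 − 5) − 0 = 0, and there is no ∂_3, so H_2 = 0.

As a check, the Euler characteristic is 5 − 10 + 5 = 0, which agrees with 1 − 1 + 0 = 0.

H_0 = Z,  H_1 = Z,  H_2 = 0.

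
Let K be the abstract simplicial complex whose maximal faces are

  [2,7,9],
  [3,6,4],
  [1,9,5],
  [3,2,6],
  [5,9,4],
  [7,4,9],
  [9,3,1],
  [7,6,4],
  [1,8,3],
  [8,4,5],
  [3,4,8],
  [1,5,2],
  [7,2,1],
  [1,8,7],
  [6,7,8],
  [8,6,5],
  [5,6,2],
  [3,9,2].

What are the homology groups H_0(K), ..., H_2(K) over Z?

Order the vertices as 1 < 2 < 3 < 4 < 5 < 6 < 7 < 8 < 9. Listing each simplex with vertices in this order, K has dimension 2 with simplices:

  0-simplices (9): [1], [2], [3], [4], [5], [6], [7], [8], [9]
  1-simplices (27): (27 of them)
  2-simplices (18): [1,2,5], [1,2,7], [1,3,8], [1,3,9], [1,5,9], [1,7,8], [2,3,6], [2,3,9], [2,5,6], [2,7,9], [3,4,6], [3,4,8], [4,5,8], [4,5,9], [4,6,7], [4,7,9], [5,6,8], [6,7,8]

giving chain groups C_0 ≅ Z^9, C_1 ≅ Z^27, C_2 ≅ Z^18.

Boundary ∂_1: C_1 → C_0 is given by ∂[p,q] = [q] − [p]. For instance
  ∂[2,6] = [6] − [2].
This gives a 9×27 integer matrix of rank 8; reducing to Smith normal form yields diagonal entries (1,1,1,1,1,1,1,1).

∂_2: C_2 → C_1 maps a triangle to the signed sum of its edges. For instance
  ∂[4,5,8] = [5,8] − [4,8] + [4,5],
  ∂[2,7,9] = [7,9] − [2,9] + [2,7].
The resulting 27×18 matrix has rank 18, and its Smith normal form has invariant factors (1,1,1,1,1,1,1,1,1,1,1,1,1,1,1,1,1,2).

From H_k ≅ ker(∂_k) / im(∂_{k+1}) we obtain:

  H_0: rank C_0 − rank ∂_1 = 9 − 8 = 1, and the invariant factors of ∂_1 are all 1, so H_0 ≅ Z.
  H_1: rank ker ∂_1 − rank ∂_2 = (27 − 8) − 18 = 1, and ∂_2 has invariant factor 2 > 1, so H_1 ≅ Z ⊕ Z/2.
  H_2: rank ker ∂_2 − rank ∂_3 = (18 − 18) − 0 = 0, and there is no ∂_3, so H_2 ≅ 0.

As a check, the Euler characteristic is 9 − 27 + 18 = 0, which agrees with 1 − 1 + 0 = 0.

H_0 = Z,  H_1 = Z ⊕ Z/2,  H_2 = 0.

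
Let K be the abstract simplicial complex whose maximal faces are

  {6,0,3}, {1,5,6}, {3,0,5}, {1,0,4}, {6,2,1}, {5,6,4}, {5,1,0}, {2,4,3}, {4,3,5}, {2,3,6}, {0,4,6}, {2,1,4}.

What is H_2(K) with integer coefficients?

H_2 = 0.

Fix the vertex order 0 < 1 < 2 < 3 < 4 < 5 < 6 and write every simplex with vertices in increasing order. Then dim K = 2 and the simplices of K are:

  0-simplices (7): [0], [1], [2], [3], [4], [5], [6]
  1-simplices (18): [0,1], [0,3], [0,4], [0,5], [0,6], [1,2], [1,4], [1,5], [1,6], [2,3], [2,4], [2,6], [3,4], [3,5], [3,6], [4,5], [4,6], [5,6]
  2-simplices (12): [0,1,4], [0,1,5], [0,3,5], [0,3,6], [0,4,6], [1,2,4], [1,2,6], [1,5,6], [2,3,4], [2,3,6], [3,4,5], [4,5,6]

so the chain groups are C_0 ≅ Z^7, C_1 ≅ Z^18, C_2 ≅ Z^12.

The boundary map ∂_1: C_1 → C_0 sends each edge [p,q] (with p < q) to q − p.
As a 7×18 matrix over Z this has rank 6, with invariant factors (1,1,1,1,1,1).

∂_2: C_2 → C_1 maps a triangle to the signed sum of its edges. For instance
  ∂[1,5,6] = [5,6] − [1,6] + [1,5],
  ∂[0,1,4] = [1,4] − [0,4] + [0,1].
As a 18×12 matrix over Z this has rank 12, with invariant factors (1,1,1,1,1,1,1,1,1,1,1,2).

Computing H_k = (kernel of ∂_k) / (image of ∂_{k+1}):

  H_2: rank ker ∂_2 − rank ∂_3 = (12 − 12) − 0 = 0, and there is no ∂_3, so H_2 = 0.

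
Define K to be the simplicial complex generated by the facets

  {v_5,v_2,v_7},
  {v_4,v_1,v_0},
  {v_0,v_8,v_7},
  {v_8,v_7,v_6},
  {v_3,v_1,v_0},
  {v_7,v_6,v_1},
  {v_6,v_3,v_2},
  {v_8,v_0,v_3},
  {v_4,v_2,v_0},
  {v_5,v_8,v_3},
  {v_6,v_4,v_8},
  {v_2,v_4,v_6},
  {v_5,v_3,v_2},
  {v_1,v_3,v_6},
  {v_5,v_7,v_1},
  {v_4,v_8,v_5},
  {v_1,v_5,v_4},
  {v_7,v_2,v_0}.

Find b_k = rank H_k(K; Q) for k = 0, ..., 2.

b_0 = 1, b_1 = 2, b_2 = 1.

Order the vertices as v_0 < v_1 < v_2 < v_3 < v_4 < v_5 < v_6 < v_7 < v_8. Listing each simplex with vertices in this order, K has dimension 2 with simplices:

  0-simplices (9): [v_0], [v_1], [v_2], [v_3], [v_4], [v_5], [v_6], [v_7], [v_8]
  1-simplices (27): (27 of them)
  2-simplices (18): (18 of them)

so the chain groups are C_0 ≅ Z^9, C_1 ≅ Z^27, C_2 ≅ Z^18.

∂_1: C_1 → C_0 maps an edge to its endpoints' difference, ∂[p,q] = q − p. For instance
  ∂[v_7,v_8] = [v_8] − [v_7].
This gives a 9×27 integer matrix of rank 8; reducing to Smith normal form yields diagonal entries (1,1,1,1,1,1,1,1).

Boundary ∂_2: C_2 → C_1 maps a triangle to the signed sum of its edges. For instance
  ∂[v_4,v_5,v_8] = [v_5,v_8] − [v_4,v_8] + [v_4,v_5],
  ∂[v_0,v_3,v_8] = [v_3,v_8] − [v_0,v_8] + [v_0,v_3].
As a 27×18 matrix over Z this has rank 17, with invariant factors (1,1,1,1,1,1,1,1,1,1,1,1,1,1,1,1,1).

Now H_k = ker ∂_k / im ∂_{k+1}, so:

  H_0: rank C_0 − rank ∂_1 = 9 − 8 = 1, and the invariant factors of ∂_1 are all 1, so H_0 ≅ Z.
  H_1: rank ker ∂_1 − rank ∂_2 = (27 − 8) − 17 = 2, and the invariant factors of ∂_2 are all 1, so H_1 ≅ Z^2.
  H_2: rank ker ∂_2 − rank ∂_3 = (18 − 17) − 0 = 1, and there is no ∂_3, so H_2 ≅ Z.

As a check, the Euler characteristic is 9 − 27 + 18 = 0, which agrees with 1 − 2 + 1 = 0.

Hence the Betti numbers are b_0 = 1, b_1 = 2, b_2 = 1.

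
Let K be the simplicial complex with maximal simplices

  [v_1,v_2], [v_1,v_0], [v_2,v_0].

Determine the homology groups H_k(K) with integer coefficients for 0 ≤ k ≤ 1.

Order the vertices as v_0 < v_1 < v_2. Listing each simplex with vertices in this order, K has dimension 1 with simplices:

  0-simplices (3): [v_0], [v_1], [v_2]
  1-simplices (3): [v_0,v_1], [v_0,v_2], [v_1,v_2]

Hence C_0 ≅ Z^3, C_1 ≅ Z^3.

The boundary map ∂_1: C_1 → C_0 maps an edge to its endpoints' difference, ∂[p,q] = q − p.
As a 3×3 matrix over Z this has rank 2, with invariant factors (1,1).

From H_k ≅ ker(∂_k) / im(∂_{k+1}) we obtain:

  H_0: rank C_0 − rank ∂_1 = 3 − 2 = 1, and the invariant factors of ∂_1 are all 1, so H_0 ≅ Z.
  H_1: rank ker ∂_1 − rank ∂_2 = (3 − 2) − 0 = 1, and there is no ∂_2, so H_1 ≅ Z.

As a check, the Euler characteristic is 3 − 3 = 0, which agrees with 1 − 1 = 0.
(K is a triangulation of the circle S^1.)

H_0 ≅ Z,  H_1 ≅ Z.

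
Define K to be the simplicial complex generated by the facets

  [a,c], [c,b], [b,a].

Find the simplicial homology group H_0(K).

H_0 ≅ Z.

Order the vertices as a < b < c. Listing each simplex with vertices in this order, K has dimension 1 with simplices:

  0-simplices (3): a, b, c
  1-simplices (3): ab, ac, bc

Hence C_0 ≅ Z^3, C_1 ≅ Z^3.

Boundary ∂_1: C_1 → C_0 is given by ∂[p,q] = [q] − [p].
As a 3×3 matrix over Z this has rank 2, with invariant factors (1,1).

From H_k ≅ ker(∂_k) / im(∂_{k+1}) we obtain:

  H_0: rank C_0 − rank ∂_1 = 3 − 2 = 1, and the invariant factors of ∂_1 are all 1, so H_0 ≅ Z.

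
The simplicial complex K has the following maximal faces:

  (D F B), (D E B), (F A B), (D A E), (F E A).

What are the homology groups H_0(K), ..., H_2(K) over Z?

K has 5 vertices, 10 edges, 5 triangles.
rank ∂_0 = 0, rank ∂_1 = 4 ⇒ b_0 = 5 − 0 − 4 = 1; all invariant factors of ∂_1 are 1 so no torsion. So H_0 ≅ Z.
rank ∂_1 = 4, rank ∂_2 = 5 ⇒ b_1 = 10 − 4 − 5 = 1; all invariant factors of ∂_2 are 1 so no torsion. So H_1 ≅ Z.
rank ∂_2 = 5, rank ∂_3 = 0 ⇒ b_2 = 5 − 5 − 0 = 0. So H_2 ≅ 0.

H_0 ≅ Z,  H_1 ≅ Z,  H_2 = 0.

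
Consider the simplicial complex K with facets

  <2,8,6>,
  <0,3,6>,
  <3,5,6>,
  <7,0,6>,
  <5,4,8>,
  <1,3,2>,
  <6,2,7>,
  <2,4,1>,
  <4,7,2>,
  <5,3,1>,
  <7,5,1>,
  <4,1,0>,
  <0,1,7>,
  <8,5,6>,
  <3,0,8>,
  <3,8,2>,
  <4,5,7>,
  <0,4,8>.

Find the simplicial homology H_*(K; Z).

H_0 = Z,  H_1 = Z ⊕ Z_2,  H_2 = 0.

Take the total order 0 < 1 < 2 < 3 < 4 < 5 < 6 < 7 < 8 on the vertex set. Then K (dimension 2) consists of the simplices:

  0-simplices (9): [0], [1], [2], [3], [4], [5], [6], [7], [8]
  1-simplices (27): (27 of them)
  2-simplices (18): [0,1,4], [0,1,7], [0,3,6], [0,3,8], [0,4,8], [0,6,7], [1,2,3], [1,2,4], [1,3,5], [1,5,7], [2,3,8], [2,4,7], [2,6,7], [2,6,8], [3,5,6], [4,5,7], [4,5,8], [5,6,8]

so the chain groups are C_0 ≅ Z^9, C_1 ≅ Z^27, C_2 ≅ Z^18.

Boundary ∂_1: C_1 → C_0 maps an edge to its endpoints' difference, ∂[p,q] = q − p. For instance
  ∂[5,7] = [7] − [5].
The resulting 9×27 matrix has rank 8, and its Smith normal form has invariant factors (1,1,1,1,1,1,1,1).

Boundary ∂_2: C_2 → C_1 maps a triangle to the signed sum of its edges. For instance
  ∂[0,3,6] = [3,6] − [0,6] + [0,3],
  ∂[2,4,7] = [4,7] − [2,7] + [2,4].
The 27×18 boundary matrix has rank 18 and Smith normal form diag(1,1,1,1,1,1,1,1,1,1,1,1,1,1,1,1,1,2).

Now H_k = ker ∂_k / im ∂_{k+1}, so:

  H_0: rank C_0 − rank ∂_1 = 9 − 8 = 1, and the invariant factors of ∂_1 are all 1, so H_0 = Z.
  H_1: rank ker ∂_1 − rank ∂_2 = (27 − 8) − 18 = 1, and ∂_2 has invariant factor 2 > 1, so H_1 = Z ⊕ Z_2.
  H_2: rank ker ∂_2 − rank ∂_3 = (18 − 18) − 0 = 0, and there is no ∂_3, so H_2 = 0.

As a check, the Euler characteristic is 9 − 27 + 18 = 0, which agrees with 1 − 1 + 0 = 0.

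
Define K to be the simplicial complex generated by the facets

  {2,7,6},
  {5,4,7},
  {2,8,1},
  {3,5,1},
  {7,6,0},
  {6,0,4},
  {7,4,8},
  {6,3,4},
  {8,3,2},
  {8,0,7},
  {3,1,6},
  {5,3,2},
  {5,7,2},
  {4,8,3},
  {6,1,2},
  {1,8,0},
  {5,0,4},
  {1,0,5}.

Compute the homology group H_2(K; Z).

Take the total order 0 < 1 < 2 < 3 < 4 < 5 < 6 < 7 < 8 on the vertex set. Then K (dimension 2) consists of the simplices:

  0-simplices (9): [0], [1], [2], [3], [4], [5], [6], [7], [8]
  1-simplices (27): (27 of them)
  2-simplices (18): [0,1,5], [0,1,8], [0,4,5], [0,4,6], [0,6,7], [0,7,8], [1,2,6], [1,2,8], [1,3,5], [1,3,6], [2,3,5], [2,3,8], [2,5,7], [2,6,7], [3,4,6], [3,4,8], [4,5,7], [4,7,8]

Hence C_0 ≅ Z^9, C_1 ≅ Z^27, C_2 ≅ Z^18.

The boundary map ∂_1: C_1 → C_0 maps an edge to its endpoints' difference, ∂[p,q] = q − p. For instance
  ∂[0,7] = [7] − [0].
This gives a 9×27 integer matrix of rank 8; reducing to Smith normal form yields diagonal entries (1,1,1,1,1,1,1,1).

Boundary ∂_2: C_2 → C_1 maps a triangle to the signed sum of its edges. For instance
  ∂[0,1,8] = [1,8] − [0,8] + [0,1],
  ∂[2,6,7] = [6,7] − [2,7] + [2,6].
The resulting 27×18 matrix has rank 18, and its Smith normal form has invariant factors (1,1,1,1,1,1,1,1,1,1,1,1,1,1,1,1,1,2).

Computing H_k = (kernel of ∂_k) / (image of ∂_{k+1}):

  H_2: rank ker ∂_2 − rank ∂_3 = (18 − 18) − 0 = 0, and there is no ∂_3, so H_2 ≅ 0.

H_2 = 0.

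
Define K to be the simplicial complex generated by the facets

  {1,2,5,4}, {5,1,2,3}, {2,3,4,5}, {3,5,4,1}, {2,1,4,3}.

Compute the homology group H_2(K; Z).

Order the vertices as 1 < 2 < 3 < 4 < 5. Listing each simplex with vertices in this order, K has dimension 3 with simplices:

  0-simplices (5): [1], [2], [3], [4], [5]
  1-simplices (10): [1,2], [1,3], [1,4], [1,5], [2,3], [2,4], [2,5], [3,4], [3,5], [4,5]
  2-simplices (10): [1,2,3], [1,2,4], [1,2,5], [1,3,4], [1,3,5], [1,4,5], [2,3,4], [2,3,5], [2,4,5], [3,4,5]
  3-simplices (5): [1,2,3,4], [1,2,3,5], [1,2,4,5], [1,3,4,5], [2,3,4,5]

so the chain groups are C_0 ≅ Z^5, C_1 ≅ Z^10, C_2 ≅ Z^10, C_3 ≅ Z^5.

The boundary map ∂_1: C_1 → C_0 is given by ∂[p,q] = [q] − [p]. For instance
  ∂[2,3] = [3] − [2].
The resulting 5×10 matrix has rank 4, and its Smith normal form has invariant factors (1,1,1,1).

Boundary ∂_2: C_2 → C_1 sends each 2-simplex [p,q,r] to [q,r] − [p,r] + [p,q]. For instance
  ∂[1,2,3] = [2,3] − [1,3] + [1,2],
  ∂[2,3,5] = [3,5] − [2,5] + [2,3].
This gives a 10×10 integer matrix of rank 6; reducing to Smith normal form yields diagonal entries (1,1,1,1,1,1).

The boundary map ∂_3: C_3 → C_2 sends each 3-simplex σ to the alternating sum Σ_i (−1)^i (σ with its i-th vertex removed). For instance
  ∂[1,3,4,5] = [3,4,5] − [1,4,5] + [1,3,5] − [1,3,4],
  ∂[1,2,3,5] = [2,3,5] − [1,3,5] + [1,2,5] − [1,2,3].
This gives a 10×5 integer matrix of rank 4; reducing to Smith normal form yields diagonal entries (1,1,1,1).

Reading off H_k = ker ∂_k / im ∂_{k+1}:

  H_2: rank ker ∂_2 − rank ∂_3 = (10 − 6) − 4 = 0, and the invariant factors of ∂_3 are all 1, so H_2 ≅ 0.

H_2 ≅ 0.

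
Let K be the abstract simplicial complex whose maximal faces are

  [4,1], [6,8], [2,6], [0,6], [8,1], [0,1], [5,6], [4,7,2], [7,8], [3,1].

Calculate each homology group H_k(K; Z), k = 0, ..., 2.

H_0 = Z,  H_1 = Z^3,  H_2 = 0.

Take the total order 0 < 1 < 2 < 3 < 4 < 5 < 6 < 7 < 8 on the vertex set. Then K (dimension 2) consists of the simplices:

  0-simplices (9): [0], [1], [2], [3], [4], [5], [6], [7], [8]
  1-simplices (12): [0,1], [0,6], [1,3], [1,4], [1,8], [2,4], [2,6], [2,7], [4,7], [5,6], [6,8], [7,8]
  2-simplices (1): [2,4,7]

so the chain groups are C_0 ≅ Z^9, C_1 ≅ Z^12, C_2 ≅ Z^1.

∂_1: C_1 → C_0 is given by ∂[p,q] = [q] − [p]. For instance
  ∂[0,6] = [6] − [0].
This gives a 9×12 integer matrix of rank 8; reducing to Smith normal form yields diagonal entries (1,1,1,1,1,1,1,1).

∂_2: C_2 → C_1 maps a triangle to the signed sum of its edges. For instance
  ∂[2,4,7] = [4,7] − [2,7] + [2,4].
As a 12×1 matrix over Z this has rank 1, with invariant factors (1).

From H_k ≅ ker(∂_k) / im(∂_{k+1}) we obtain:

  H_0: rank C_0 − rank ∂_1 = 9 − 8 = 1, and the invariant factors of ∂_1 are all 1, so H_0 ≅ Z.
  H_1: rank ker ∂_1 − rank ∂_2 = (12 − 8) − 1 = 3, and the invariant factors of ∂_2 are all 1, so H_1 ≅ Z^3.
  H_2: rank ker ∂_2 − rank ∂_3 = (1 − 1) − 0 = 0, and there is no ∂_3, so H_2 ≅ 0.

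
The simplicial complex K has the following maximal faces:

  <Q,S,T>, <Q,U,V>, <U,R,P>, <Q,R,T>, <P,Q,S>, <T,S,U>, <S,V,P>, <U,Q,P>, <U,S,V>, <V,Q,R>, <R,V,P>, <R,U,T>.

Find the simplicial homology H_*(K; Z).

We work with the vertex ordering P < Q < R < S < T < U < V. The simplices of K, each written with vertices in increasing order, are:

  0-simplices (7): P, Q, R, S, T, U, V
  1-simplices (18): PQ, PR, PS, PU, PV, QR, QS, QT, QU, QV, RT, RU, RV, ST, SU, SV, TU, UV
  2-simplices (12): PQS, PQU, PRU, PRV, PSV, QRT, QRV, QST, QUV, RTU, STU, SUV

giving chain groups C_0 ≅ Z^7, C_1 ≅ Z^18, C_2 ≅ Z^12.

The boundary map ∂_1: C_1 → C_0 sends each edge [p,q] (with p < q) to q − p.
As a 7×18 matrix over Z this has rank 6, with invariant factors (1,1,1,1,1,1).

The boundary map ∂_2: C_2 → C_1 sends each 2-simplex [p,q,r] to [q,r] − [p,r] + [p,q]. For instance
  ∂PSV = SV − PV + PS,
  ∂PRU = RU − PU + PR.
As a 18×12 matrix over Z this has rank 12, with invariant factors (1,1,1,1,1,1,1,1,1,1,1,2).

Reading off H_k = ker ∂_k / im ∂_{k+1}:

  H_0: rank C_0 − rank ∂_1 = 7 − 6 = 1, and the invariant factors of ∂_1 are all 1, so H_0 ≅ Z.
  H_1: rank ker ∂_1 − rank ∂_2 = (18 − 6) − 12 = 0, and ∂_2 has invariant factor 2 > 1, so H_1 ≅ Z/2.
  H_2: rank ker ∂_2 − rank ∂_3 = (12 − 12) − 0 = 0, and there is no ∂_3, so H_2 ≅ 0.

(K is a triangulation of the real projective plane RP^2.)

H_0 = Z,  H_1 = Z/2,  H_2 = 0.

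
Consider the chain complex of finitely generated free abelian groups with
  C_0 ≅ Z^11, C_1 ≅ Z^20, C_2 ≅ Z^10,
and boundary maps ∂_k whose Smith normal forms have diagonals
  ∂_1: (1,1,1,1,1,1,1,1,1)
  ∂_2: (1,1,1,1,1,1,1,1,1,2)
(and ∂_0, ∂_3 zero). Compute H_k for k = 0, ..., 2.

H_0 ≅ Z^2,  H_1 ≅ Z ⊕ Z/2,  H_2 = 0.

H_0: b_0 = 11 − 0 − 9 = 2; torsion from ∂_1 factors > 1: none. So H_0 ≅ Z^2.
H_1: b_1 = 20 − 9 − 10 = 1; torsion from ∂_2 factors > 1: [2]. So H_1 ≅ Z ⊕ Z/2.
H_2: b_2 = 10 − 10 − 0 = 0; torsion from ∂_3 factors > 1: none. So H_2 ≅ 0.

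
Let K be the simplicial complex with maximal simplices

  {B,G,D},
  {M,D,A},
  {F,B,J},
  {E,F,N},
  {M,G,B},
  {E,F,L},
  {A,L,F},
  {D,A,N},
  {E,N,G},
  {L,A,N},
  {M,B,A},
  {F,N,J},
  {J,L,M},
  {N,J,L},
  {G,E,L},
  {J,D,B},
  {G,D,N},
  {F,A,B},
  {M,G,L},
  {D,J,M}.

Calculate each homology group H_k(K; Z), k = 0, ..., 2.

We work with the vertex ordering A < B < D < E < F < G < J < L < M < N. The simplices of K, each written with vertices in increasing order, are:

  0-simplices (10): A, B, D, E, F, G, J, L, M, N
  1-simplices (30): AB, AD, AF, AL, AM, AN, BD, BF, BG, BJ, BM, DG, DJ, DM, DN, EF, EG, EL, EN, FJ, FL, FN, GL, GM, GN, JL, JM, JN, LM, LN
  2-simplices (20): ABF, ABM, ADM, ADN, AFL, ALN, BDG, BDJ, BFJ, BGM, DGN, DJM, EFL, EFN, EGL, EGN, FJN, GLM, JLM, JLN

Hence C_0 ≅ Z^10, C_1 ≅ Z^30, C_2 ≅ Z^20.

∂_1: C_1 → C_0 is given by ∂[p,q] = [q] − [p].
This gives a 10×30 integer matrix of rank 9; reducing to Smith normal form yields diagonal entries (1,1,1,1,1,1,1,1,1).

Boundary ∂_2: C_2 → C_1 maps a triangle to the signed sum of its edges. For instance
  ∂ADM = DM − AM + AD,
  ∂ADN = DN − AN + AD.
This gives a 30×20 integer matrix of rank 20; reducing to Smith normal form yields diagonal entries (1,1,1,1,1,1,1,1,1,1,1,1,1,1,1,1,1,1,1,2).

From H_k ≅ ker(∂_k) / im(∂_{k+1}) we obtain:

  H_0: rank C_0 − rank ∂_1 = 10 − 9 = 1, and the invariant factors of ∂_1 are all 1, so H_0 = Z.
  H_1: rank ker ∂_1 − rank ∂_2 = (30 − 9) − 20 = 1, and ∂_2 has invariant factor 2 > 1, so H_1 = Z ⊕ Z/2.
  H_2: rank ker ∂_2 − rank ∂_3 = (20 − 20) − 0 = 0, and there is no ∂_3, so H_2 = 0.

H_0 ≅ Z,  H_1 ≅ Z ⊕ Z/2,  H_2 = 0.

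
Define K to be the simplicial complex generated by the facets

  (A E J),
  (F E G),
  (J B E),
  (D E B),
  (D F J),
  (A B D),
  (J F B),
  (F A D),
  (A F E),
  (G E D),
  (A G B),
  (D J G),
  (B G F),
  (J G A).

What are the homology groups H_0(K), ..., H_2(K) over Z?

H_0 ≅ Z,  H_1 ≅ Z^2,  H_2 ≅ Z.

Fix the vertex order A < B < D < E < F < G < J and write every simplex with vertices in increasing order. Then dim K = 2 and the simplices of K are:

  0-simplices (7): A, B, D, E, F, G, J
  1-simplices (21): AB, AD, AE, AF, AG, AJ, BD, BE, BF, BG, BJ, DE, DF, DG, DJ, EF, EG, EJ, FG, FJ, GJ
  2-simplices (14): ABD, ABG, ADF, AEF, AEJ, AGJ, BDE, BEJ, BFG, BFJ, DEG, DFJ, DGJ, EFG

giving chain groups C_0 ≅ Z^7, C_1 ≅ Z^21, C_2 ≅ Z^14.

∂_1: C_1 → C_0 maps an edge to its endpoints' difference, ∂[p,q] = q − p. For instance
  ∂AB = B − A.
The 7×21 boundary matrix has rank 6 and Smith normal form diag(1,1,1,1,1,1).

The boundary map ∂_2: C_2 → C_1 acts by ∂[p,q,r] = [q,r] − [p,r] + [p,q]. For instance
  ∂DGJ = GJ − DJ + DG,
  ∂DFJ = FJ − DJ + DF.
As a 21×14 matrix over Z this has rank 13, with invariant factors (1,1,1,1,1,1,1,1,1,1,1,1,1).

Computing H_k = (kernel of ∂_k) / (image of ∂_{k+1}):

  H_0: rank C_0 − rank ∂_1 = 7 − 6 = 1, and the invariant factors of ∂_1 are all 1, so H_0 = Z.
  H_1: rank ker ∂_1 − rank ∂_2 = (21 − 6) − 13 = 2, and the invariant factors of ∂_2 are all 1, so H_1 = Z^2.
  H_2: rank ker ∂_2 − rank ∂_3 = (14 − 13) − 0 = 1, and there is no ∂_3, so H_2 = Z.

(K is a triangulation of the torus T^2.)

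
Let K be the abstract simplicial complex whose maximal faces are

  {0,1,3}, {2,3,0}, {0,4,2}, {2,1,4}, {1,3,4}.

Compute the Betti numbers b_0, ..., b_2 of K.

b_0 = 1, b_1 = 1, b_2 = 0.

K has 5 vertices, 10 edges, 5 triangles.
rank ∂_0 = 0, rank ∂_1 = 4 ⇒ b_0 = 5 − 0 − 4 = 1; all invariant factors of ∂_1 are 1 so no torsion. So H_0 ≅ Z.
rank ∂_1 = 4, rank ∂_2 = 5 ⇒ b_1 = 10 − 4 − 5 = 1; all invariant factors of ∂_2 are 1 so no torsion. So H_1 ≅ Z.
rank ∂_2 = 5, rank ∂_3 = 0 ⇒ b_2 = 5 − 5 − 0 = 0. So H_2 ≅ 0.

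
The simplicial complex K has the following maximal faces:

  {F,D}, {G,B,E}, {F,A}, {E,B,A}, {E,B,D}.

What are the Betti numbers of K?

b_0 = 1, b_1 = 1, b_2 = 0.

We work with the vertex ordering A < B < D < E < F < G. The simplices of K, each written with vertices in increasing order, are:

  0-simplices (6): A, B, D, E, F, G
  1-simplices (9): AB, AE, AF, BD, BE, BG, DE, DF, EG
  2-simplices (3): ABE, BDE, BEG

giving chain groups C_0 ≅ Z^6, C_1 ≅ Z^9, C_2 ≅ Z^3.

The boundary map ∂_1: C_1 → C_0 maps an edge to its endpoints' difference, ∂[p,q] = q − p.
As a 6×9 matrix over Z this has rank 5, with invariant factors (1,1,1,1,1).

Boundary ∂_2: C_2 → C_1 maps a triangle to the signed sum of its edges. For instance
  ∂ABE = BE − AE + AB,
  ∂BEG = EG − BG + BE.
As a 9×3 matrix over Z this has rank 3, with invariant factors (1,1,1).

Reading off H_k = ker ∂_k / im ∂_{k+1}:

  H_0: rank C_0 − rank ∂_1 = 6 − 5 = 1, and the invariant factors of ∂_1 are all 1, so H_0 ≅ Z.
  H_1: rank ker ∂_1 − rank ∂_2 = (9 − 5) − 3 = 1, and the invariant factors of ∂_2 are all 1, so H_1 ≅ Z.
  H_2: rank ker ∂_2 − rank ∂_3 = (3 − 3) − 0 = 0, and there is no ∂_3, so H_2 ≅ 0.

As a check, the Euler characteristic is 6 − 9 + 3 = 0, which agrees with 1 − 1 + 0 = 0.

Hence the Betti numbers are b_0 = 1, b_1 = 1, b_2 = 0.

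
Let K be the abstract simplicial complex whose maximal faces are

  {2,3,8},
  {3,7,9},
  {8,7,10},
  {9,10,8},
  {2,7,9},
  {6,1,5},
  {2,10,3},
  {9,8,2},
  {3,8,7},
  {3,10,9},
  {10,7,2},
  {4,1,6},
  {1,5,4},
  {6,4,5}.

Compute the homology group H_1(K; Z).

Fix the vertex order 1 < 2 < 3 < 4 < 5 < 6 < 7 < 8 < 9 < 10 and write every simplex with vertices in increasing order. Then dim K = 2 and the simplices of K are:

  0-simplices (10): [1], [2], [3], [4], [5], [6], [7], [8], [9], [10]
  1-simplices (21): [1,4], [1,5], [1,6], [2,3], [2,7], [2,8], [2,9], [2,10], [3,7], [3,8], [3,9], [3,10], [4,5], [4,6], [5,6], [7,8], [7,9], [7,10], [8,9], [8,10], [9,10]
  2-simplices (14): [1,4,5], [1,4,6], [1,5,6], [2,3,8], [2,3,10], [2,7,9], [2,7,10], [2,8,9], [3,7,8], [3,7,9], [3,9,10], [4,5,6], [7,8,10], [8,9,10]

giving chain groups C_0 ≅ Z^10, C_1 ≅ Z^21, C_2 ≅ Z^14.

∂_1: C_1 → C_0 is given by ∂[p,q] = [q] − [p]. For instance
  ∂[4,6] = [6] − [4].
The resulting 10×21 matrix has rank 8, and its Smith normal form has invariant factors (1,1,1,1,1,1,1,1).

Boundary ∂_2: C_2 → C_1 acts by ∂[p,q,r] = [q,r] − [p,r] + [p,q]. For instance
  ∂[2,3,8] = [3,8] − [2,8] + [2,3],
  ∂[2,7,9] = [7,9] − [2,9] + [2,7].
The 21×14 boundary matrix has rank 13 and Smith normal form diag(1,1,1,1,1,1,1,1,1,1,1,1,2).

Computing H_k = (kernel of ∂_k) / (image of ∂_{k+1}):

  H_1: rank ker ∂_1 − rank ∂_2 = (21 − 8) − 13 = 0, and ∂_2 has invariant factor 2 > 1, so H_1 = Z/2Z.

H_1 ≅ Z/2Z.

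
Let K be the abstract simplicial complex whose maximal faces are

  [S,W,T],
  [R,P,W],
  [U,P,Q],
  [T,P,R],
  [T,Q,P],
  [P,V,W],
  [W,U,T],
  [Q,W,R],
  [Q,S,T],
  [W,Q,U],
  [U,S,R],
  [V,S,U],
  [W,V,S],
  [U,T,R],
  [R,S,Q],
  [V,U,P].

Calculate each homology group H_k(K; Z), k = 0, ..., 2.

H_0 = Z,  H_1 = Z^2,  H_2 = Z.

Take the total order P < Q < R < S < T < U < V < W on the vertex set. Then K (dimension 2) consists of the simplices:

  0-simplices (8): P, Q, R, S, T, U, V, W
  1-simplices (24): PQ, PR, PT, PU, PV, PW, QR, QS, QT, QU, QW, RS, RT, RU, RW, ST, SU, SV, SW, TU, TW, UV, UW, VW
  2-simplices (16): PQT, PQU, PRT, PRW, PUV, PVW, QRS, QRW, QST, QUW, RSU, RTU, STW, SUV, SVW, TUW

Hence C_0 ≅ Z^8, C_1 ≅ Z^24, C_2 ≅ Z^16.

The boundary map ∂_1: C_1 → C_0 sends each edge [p,q] (with p < q) to q − p. For instance
  ∂SV = V − S.
The 8×24 boundary matrix has rank 7 and Smith normal form diag(1,1,1,1,1,1,1).

∂_2: C_2 → C_1 sends each 2-simplex [p,q,r] to [q,r] − [p,r] + [p,q]. For instance
  ∂PQU = QU − PU + PQ,
  ∂PRT = RT − PT + PR.
This gives a 24×16 integer matrix of rank 15; reducing to Smith normal form yields diagonal entries (1,1,1,1,1,1,1,1,1,1,1,1,1,1,1).

From H_k ≅ ker(∂_k) / im(∂_{k+1}) we obtain:

  H_0: rank C_0 − rank ∂_1 = 8 − 7 = 1, and the invariant factors of ∂_1 are all 1, so H_0 ≅ Z.
  H_1: rank ker ∂_1 − rank ∂_2 = (24 − 7) − 15 = 2, and the invariant factors of ∂_2 are all 1, so H_1 ≅ Z^2.
  H_2: rank ker ∂_2 − rank ∂_3 = (16 − 15) − 0 = 1, and there is no ∂_3, so H_2 ≅ Z.

(K is a triangulation of the torus T^2.)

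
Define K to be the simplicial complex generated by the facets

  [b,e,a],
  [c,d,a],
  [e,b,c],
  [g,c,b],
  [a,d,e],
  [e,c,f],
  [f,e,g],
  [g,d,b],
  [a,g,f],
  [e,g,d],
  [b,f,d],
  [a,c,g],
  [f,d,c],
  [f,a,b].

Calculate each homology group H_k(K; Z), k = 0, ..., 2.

H_0 = Z,  H_1 = Z^2,  H_2 = Z.

Fix the vertex order a < b < c < d < e < f < g and write every simplex with vertices in increasing order. Then dim K = 2 and the simplices of K are:

  0-simplices (7): a, b, c, d, e, f, g
  1-simplices (21): ab, ac, ad, ae, af, ag, bc, bd, be, bf, bg, cd, ce, cf, cg, de, df, dg, ef, eg, fg
  2-simplices (14): abe, abf, acd, acg, ade, afg, bce, bcg, bdf, bdg, cdf, cef, deg, efg

Hence C_0 ≅ Z^7, C_1 ≅ Z^21, C_2 ≅ Z^14.

∂_1: C_1 → C_0 maps an edge to its endpoints' difference, ∂[p,q] = q − p.
As a 7×21 matrix over Z this has rank 6, with invariant factors (1,1,1,1,1,1).

The boundary map ∂_2: C_2 → C_1 acts by ∂[p,q,r] = [q,r] − [p,r] + [p,q]. For instance
  ∂acd = cd − ad + ac,
  ∂cef = ef − cf + ce.
The 21×14 boundary matrix has rank 13 and Smith normal form diag(1,1,1,1,1,1,1,1,1,1,1,1,1).

Reading off H_k = ker ∂_k / im ∂_{k+1}:

  H_0: rank C_0 − rank ∂_1 = 7 − 6 = 1, and the invariant factors of ∂_1 are all 1, so H_0 = Z.
  H_1: rank ker ∂_1 − rank ∂_2 = (21 − 6) − 13 = 2, and the invariant factors of ∂_2 are all 1, so H_1 = Z^2.
  H_2: rank ker ∂_2 − rank ∂_3 = (14 − 13) − 0 = 1, and there is no ∂_3, so H_2 = Z.

(K is a triangulation of the torus T^2.)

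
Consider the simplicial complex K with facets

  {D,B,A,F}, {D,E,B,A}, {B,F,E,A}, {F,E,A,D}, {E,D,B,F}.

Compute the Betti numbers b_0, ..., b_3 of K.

b_0 = 1, b_1 = 0, b_2 = 0, b_3 = 1.

Order the vertices as A < B < D < E < F. Listing each simplex with vertices in this order, K has dimension 3 with simplices:

  0-simplices (5): A, B, D, E, F
  1-simplices (10): AB, AD, AE, AF, BD, BE, BF, DE, DF, EF
  2-simplices (10): ABD, ABE, ABF, ADE, ADF, AEF, BDE, BDF, BEF, DEF
  3-simplices (5): ABDE, ABDF, ABEF, ADEF, BDEF

giving chain groups C_0 ≅ Z^5, C_1 ≅ Z^10, C_2 ≅ Z^10, C_3 ≅ Z^5.

∂_1: C_1 → C_0 sends each edge [p,q] (with p < q) to q − p. For instance
  ∂AE = E − A.
As a 5×10 matrix over Z this has rank 4, with invariant factors (1,1,1,1).

Boundary ∂_2: C_2 → C_1 acts by ∂[p,q,r] = [q,r] − [p,r] + [p,q]. For instance
  ∂BDF = DF − BF + BD,
  ∂ADF = DF − AF + AD.
The 10×10 boundary matrix has rank 6 and Smith normal form diag(1,1,1,1,1,1).

The boundary map ∂_3: C_3 → C_2 sends each 3-simplex σ to the alternating sum Σ_i (−1)^i (σ with its i-th vertex removed). For instance
  ∂ABEF = BEF − AEF + ABF − ABE,
  ∂BDEF = DEF − BEF + BDF − BDE.
The 10×5 boundary matrix has rank 4 and Smith normal form diag(1,1,1,1).

Computing H_k = (kernel of ∂_k) / (image of ∂_{k+1}):

  H_0: rank C_0 − rank ∂_1 = 5 − 4 = 1, and the invariant factors of ∂_1 are all 1, so H_0 = Z.
  H_1: rank ker ∂_1 − rank ∂_2 = (10 − 4) − 6 = 0, and the invariant factors of ∂_2 are all 1, so H_1 = 0.
  H_2: rank ker ∂_2 − rank ∂_3 = (10 − 6) − 4 = 0, and the invariant factors of ∂_3 are all 1, so H_2 = 0.
  H_3: rank ker ∂_3 − rank ∂_4 = (5 − 4) − 0 = 1, and there is no ∂_4, so H_3 = Z.

Hence the Betti numbers are b_0 = 1, b_1 = 0, b_2 = 0, b_3 = 1.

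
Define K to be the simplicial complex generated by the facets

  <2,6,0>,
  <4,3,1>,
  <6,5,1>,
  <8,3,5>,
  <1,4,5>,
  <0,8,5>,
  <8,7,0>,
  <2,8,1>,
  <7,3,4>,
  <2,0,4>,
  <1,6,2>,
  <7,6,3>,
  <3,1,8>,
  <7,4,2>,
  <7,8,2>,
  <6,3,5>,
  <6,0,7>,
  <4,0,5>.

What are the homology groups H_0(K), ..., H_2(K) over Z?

Order the vertices as 0 < 1 < 2 < 3 < 4 < 5 < 6 < 7 < 8. Listing each simplex with vertices in this order, K has dimension 2 with simplices:

  0-simplices (9): [0], [1], [2], [3], [4], [5], [6], [7], [8]
  1-simplices (27): (27 of them)
  2-simplices (18): [0,2,4], [0,2,6], [0,4,5], [0,5,8], [0,6,7], [0,7,8], [1,2,6], [1,2,8], [1,3,4], [1,3,8], [1,4,5], [1,5,6], [2,4,7], [2,7,8], [3,4,7], [3,5,6], [3,5,8], [3,6,7]

so the chain groups are C_0 ≅ Z^9, C_1 ≅ Z^27, C_2 ≅ Z^18.

Boundary ∂_1: C_1 → C_0 maps an edge to its endpoints' difference, ∂[p,q] = q − p.
As a 9×27 matrix over Z this has rank 8, with invariant factors (1,1,1,1,1,1,1,1).

∂_2: C_2 → C_1 acts by ∂[p,q,r] = [q,r] − [p,r] + [p,q]. For instance
  ∂[1,3,8] = [3,8] − [1,8] + [1,3],
  ∂[0,7,8] = [7,8] − [0,8] + [0,7].
This gives a 27×18 integer matrix of rank 18; reducing to Smith normal form yields diagonal entries (1,1,1,1,1,1,1,1,1,1,1,1,1,1,1,1,1,2).

From H_k ≅ ker(∂_k) / im(∂_{k+1}) we obtain:

  H_0: rank C_0 − rank ∂_1 = 9 − 8 = 1, and the invariant factors of ∂_1 are all 1, so H_0 = Z.
  H_1: rank ker ∂_1 − rank ∂_2 = (27 − 8) − 18 = 1, and ∂_2 has invariant factor 2 > 1, so H_1 = Z ⊕ Z_2.
  H_2: rank ker ∂_2 − rank ∂_3 = (18 − 18) − 0 = 0, and there is no ∂_3, so H_2 = 0.

As a check, the Euler characteristic is 9 − 27 + 18 = 0, which agrees with 1 − 1 + 0 = 0.

H_0 = Z,  H_1 = Z ⊕ Z_2,  H_2 = 0.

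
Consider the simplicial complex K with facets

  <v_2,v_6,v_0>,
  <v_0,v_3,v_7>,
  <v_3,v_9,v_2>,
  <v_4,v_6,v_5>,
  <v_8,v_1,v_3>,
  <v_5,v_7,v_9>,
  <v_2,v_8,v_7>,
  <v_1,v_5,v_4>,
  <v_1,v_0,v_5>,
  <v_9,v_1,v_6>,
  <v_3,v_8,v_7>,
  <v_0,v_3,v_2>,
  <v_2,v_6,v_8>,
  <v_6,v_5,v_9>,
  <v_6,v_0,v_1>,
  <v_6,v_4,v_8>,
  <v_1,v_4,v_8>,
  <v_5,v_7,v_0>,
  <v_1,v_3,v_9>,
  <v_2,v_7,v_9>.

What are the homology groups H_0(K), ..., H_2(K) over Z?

H_0 ≅ Z,  H_1 ≅ Z ⊕ Z_2,  H_2 = 0.

Take the total order v_0 < v_1 < v_2 < v_3 < v_4 < v_5 < v_6 < v_7 < v_8 < v_9 on the vertex set. Then K (dimension 2) consists of the simplices:

  0-simplices (10): [v_0], [v_1], [v_2], [v_3], [v_4], [v_5], [v_6], [v_7], [v_8], [v_9]
  1-simplices (30): (30 of them)
  2-simplices (20): (20 of them)

Hence C_0 ≅ Z^10, C_1 ≅ Z^30, C_2 ≅ Z^20.

∂_1: C_1 → C_0 is given by ∂[p,q] = [q] − [p].
The resulting 10×30 matrix has rank 9, and its Smith normal form has invariant factors (1,1,1,1,1,1,1,1,1).

The boundary map ∂_2: C_2 → C_1 maps a triangle to the signed sum of its edges. For instance
  ∂[v_5,v_7,v_9] = [v_7,v_9] − [v_5,v_9] + [v_5,v_7],
  ∂[v_4,v_6,v_8] = [v_6,v_8] − [v_4,v_8] + [v_4,v_6].
As a 30×20 matrix over Z this has rank 20, with invariant factors (1,1,1,1,1,1,1,1,1,1,1,1,1,1,1,1,1,1,1,2).

From H_k ≅ ker(∂_k) / im(∂_{k+1}) we obtain:

  H_0: rank C_0 − rank ∂_1 = 10 − 9 = 1, and the invariant factors of ∂_1 are all 1, so H_0 ≅ Z.
  H_1: rank ker ∂_1 − rank ∂_2 = (30 − 9) − 20 = 1, and ∂_2 has invariant factor 2 > 1, so H_1 ≅ Z ⊕ Z_2.
  H_2: rank ker ∂_2 − rank ∂_3 = (20 − 20) − 0 = 0, and there is no ∂_3, so H_2 ≅ 0.

As a check, the Euler characteristic is 10 − 30 + 20 = 0, which agrees with 1 − 1 + 0 = 0.
(K is a triangulation of the Klein bottle.)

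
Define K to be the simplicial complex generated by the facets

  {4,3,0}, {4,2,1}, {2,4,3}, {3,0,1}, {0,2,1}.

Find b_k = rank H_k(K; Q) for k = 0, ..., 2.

b_0 = 1, b_1 = 1, b_2 = 0.

We work with the vertex ordering 0 < 1 < 2 < 3 < 4. The simplices of K, each written with vertices in increasing order, are:

  0-simplices (5): [0], [1], [2], [3], [4]
  1-simplices (10): [0,1], [0,2], [0,3], [0,4], [1,2], [1,3], [1,4], [2,3], [2,4], [3,4]
  2-simplices (5): [0,1,2], [0,1,3], [0,3,4], [1,2,4], [2,3,4]

Hence C_0 ≅ Z^5, C_1 ≅ Z^10, C_2 ≅ Z^5.

∂_1: C_1 → C_0 is given by ∂[p,q] = [q] − [p]. For instance
  ∂[0,1] = [1] − [0].
The 5×10 boundary matrix has rank 4 and Smith normal form diag(1,1,1,1).

The boundary map ∂_2: C_2 → C_1 maps a triangle to the signed sum of its edges. For instance
  ∂[0,3,4] = [3,4] − [0,4] + [0,3],
  ∂[1,2,4] = [2,4] − [1,4] + [1,2].
The 10×5 boundary matrix has rank 5 and Smith normal form diag(1,1,1,1,1).

Reading off H_k = ker ∂_k / im ∂_{k+1}:

  H_0: rank C_0 − rank ∂_1 = 5 − 4 = 1, and the invariant factors of ∂_1 are all 1, so H_0 ≅ Z.
  H_1: rank ker ∂_1 − rank ∂_2 = (10 − 4) − 5 = 1, and the invariant factors of ∂_2 are all 1, so H_1 ≅ Z.
  H_2: rank ker ∂_2 − rank ∂_3 = (5 − 5) − 0 = 0, and there is no ∂_3, so H_2 ≅ 0.

Hence the Betti numbers are b_0 = 1, b_1 = 1, b_2 = 0.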